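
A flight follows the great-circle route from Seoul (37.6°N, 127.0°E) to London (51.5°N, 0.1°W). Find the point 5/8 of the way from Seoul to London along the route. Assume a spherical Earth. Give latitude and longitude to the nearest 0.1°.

≈ (66.4°N, 52.9°E)

The haversine formula gives a central angle δ ≈ 1.390 rad (79.6°) between the endpoints.
Interpolate at f = 5/8 with slerp weights a = sin((1−f)δ)/sin δ ≈ 0.506, b = sin(fδ)/sin δ ≈ 0.776.
p = a·p₁ + b·p₂ ≈ (0.242, 0.319, 0.916); φ = arcsin(p_z) ≈ 66.38°, λ = atan2(p_y, p_x) ≈ 52.88°.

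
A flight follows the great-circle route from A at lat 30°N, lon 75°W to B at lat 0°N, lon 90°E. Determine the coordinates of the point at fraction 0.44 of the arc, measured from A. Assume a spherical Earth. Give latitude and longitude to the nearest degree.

≈ lat 65°N, lon 19°E

Write both endpoints as unit vectors p₁, p₂ with components (cos φ cos λ, cos φ sin λ, sin φ).
The central angle between the endpoints is δ = arccos(p₁·p₂) ≈ 2.562 rad (146.8°).
Interpolate at f = 0.44 with slerp weights a = sin((1−f)δ)/sin δ ≈ 1.808, b = sin(fδ)/sin δ ≈ 1.648.
p = a·p₁ + b·p₂ ≈ (0.405, 0.136, 0.904); φ = arcsin(p_z) ≈ 64.70°, λ = atan2(p_y, p_x) ≈ 18.53°.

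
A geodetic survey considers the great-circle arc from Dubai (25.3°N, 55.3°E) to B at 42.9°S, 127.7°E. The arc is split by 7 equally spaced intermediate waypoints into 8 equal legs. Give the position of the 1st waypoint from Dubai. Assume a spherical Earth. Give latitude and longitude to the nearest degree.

≈ 17°N, 64°E

The haversine formula gives a central angle δ ≈ 1.662 rad (95.2°) between the endpoints.
Interpolate at f = 1/8 with slerp weights a = sin((1−f)δ)/sin δ ≈ 0.997, b = sin(fδ)/sin δ ≈ 0.207.
p = a·p₁ + b·p₂ ≈ (0.421, 0.861, 0.285); φ = arcsin(p_z) ≈ 16.57°, λ = atan2(p_y, p_x) ≈ 63.98°.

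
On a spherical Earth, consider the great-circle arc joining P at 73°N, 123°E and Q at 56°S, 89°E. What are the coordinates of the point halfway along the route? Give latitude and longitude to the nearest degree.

Convert each endpoint to a unit vector on the sphere (x = cos φ cos λ, y = cos φ sin λ, z = sin φ).
The central angle between the endpoints is δ = arccos(p₁·p₂) ≈ 2.288 rad (131.1°).
Interpolate at f = 1/2 with slerp weights a = sin((1−f)δ)/sin δ ≈ 1.208, b = sin(fδ)/sin δ ≈ 1.208.
p = a·p₁ + b·p₂ ≈ (-0.181, 0.971, 0.154); φ = arcsin(p_z) ≈ 8.84°, λ = atan2(p_y, p_x) ≈ 100.53°.

≈ 9°N, 101°E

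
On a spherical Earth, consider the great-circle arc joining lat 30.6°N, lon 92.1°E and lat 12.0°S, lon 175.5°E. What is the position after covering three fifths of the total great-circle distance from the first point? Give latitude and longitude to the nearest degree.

Write both endpoints as unit vectors p₁, p₂ with components (cos φ cos λ, cos φ sin λ, sin φ).
The central angle between the endpoints is δ = arccos(p₁·p₂) ≈ 1.580 rad (90.5°).
Interpolate at f = 3/5 with slerp weights a = sin((1−f)δ)/sin δ ≈ 0.591, b = sin(fδ)/sin δ ≈ 0.812.
p = a·p₁ + b·p₂ ≈ (-0.811, 0.570, 0.132); φ = arcsin(p_z) ≈ 7.58°, λ = atan2(p_y, p_x) ≈ 144.87°.

≈ lat 8°N, lon 145°E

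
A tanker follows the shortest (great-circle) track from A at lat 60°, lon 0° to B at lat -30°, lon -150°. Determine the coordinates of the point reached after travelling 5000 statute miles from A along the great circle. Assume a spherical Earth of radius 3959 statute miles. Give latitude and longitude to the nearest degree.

≈ lat 36°, lon -120°

The haversine formula gives a central angle δ ≈ 2.512 rad (143.9°) between the endpoints. The total great-circle distance is δ·R ≈ 2.512 × 3959 ≈ 9943 mi, so the target fraction is f = 5000/9943 ≈ 0.503.
Interpolate at f ≈ 0.503 with slerp weights a = sin((1−f)δ)/sin δ ≈ 1.610, b = sin(fδ)/sin δ ≈ 1.618.
p = a·p₁ + b·p₂ ≈ (-0.408, -0.700, 0.586); φ = arcsin(p_z) ≈ 35.84°, λ = atan2(p_y, p_x) ≈ -120.23°.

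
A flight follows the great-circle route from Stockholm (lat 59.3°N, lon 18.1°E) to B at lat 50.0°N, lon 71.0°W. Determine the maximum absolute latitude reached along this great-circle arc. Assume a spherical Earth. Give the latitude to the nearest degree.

≈ 64°N

The great circle lies in the plane with unit normal n̂ = (p₁ × p₂)/|p₁ × p₂|.
Here n̂_z ≈ -0.439; the vertex latitude is φ_max = arccos|n̂_z| ≈ 64.0°.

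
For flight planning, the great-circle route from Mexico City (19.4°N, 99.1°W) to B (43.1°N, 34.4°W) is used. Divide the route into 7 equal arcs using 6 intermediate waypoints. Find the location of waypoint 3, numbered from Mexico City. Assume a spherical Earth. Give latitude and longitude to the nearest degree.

≈ (34°N, 76°W)

Convert each endpoint to a unit vector on the sphere (x = cos φ cos λ, y = cos φ sin λ, z = sin φ).
The central angle between the endpoints is δ = arccos(p₁·p₂) ≈ 1.022 rad (58.6°).
Interpolate at f = 3/7 with slerp weights a = sin((1−f)δ)/sin δ ≈ 0.646, b = sin(fδ)/sin δ ≈ 0.497.
p = a·p₁ + b·p₂ ≈ (0.203, -0.807, 0.554); φ = arcsin(p_z) ≈ 33.67°, λ = atan2(p_y, p_x) ≈ -75.87°.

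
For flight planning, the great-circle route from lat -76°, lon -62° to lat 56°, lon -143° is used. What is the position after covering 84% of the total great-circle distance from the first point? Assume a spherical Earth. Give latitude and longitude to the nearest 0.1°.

From cos δ = sin φ₁ sin φ₂ + cos φ₁ cos φ₂ cos Δλ, the central angle is δ ≈ 2.471 rad (141.6°).
Interpolate at f = 0.84 with slerp weights a = sin((1−f)δ)/sin δ ≈ 0.619, b = sin(fδ)/sin δ ≈ 1.408.
p = a·p₁ + b·p₂ ≈ (-0.558, -0.606, 0.566); φ = arcsin(p_z) ≈ 34.49°, λ = atan2(p_y, p_x) ≈ -132.66°.

≈ lat 34.5°, lon -132.7°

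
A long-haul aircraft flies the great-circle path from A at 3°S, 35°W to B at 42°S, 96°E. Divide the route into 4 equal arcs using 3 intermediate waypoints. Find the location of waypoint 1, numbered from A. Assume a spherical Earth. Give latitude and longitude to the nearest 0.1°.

The haversine formula gives a central angle δ ≈ 2.040 rad (116.9°) between the endpoints.
Interpolate at f = 1/4 with slerp weights a = sin((1−f)δ)/sin δ ≈ 1.120, b = sin(fδ)/sin δ ≈ 0.547.
p = a·p₁ + b·p₂ ≈ (0.874, -0.237, -0.425); φ = arcsin(p_z) ≈ -25.13°, λ = atan2(p_y, p_x) ≈ -15.19°.

≈ 25.1°S, 15.2°W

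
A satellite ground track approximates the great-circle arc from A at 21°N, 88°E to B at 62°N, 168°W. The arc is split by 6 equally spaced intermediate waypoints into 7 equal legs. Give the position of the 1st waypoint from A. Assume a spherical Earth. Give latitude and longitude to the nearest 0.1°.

≈ 30.7°N, 94.0°E

Convert each endpoint to a unit vector on the sphere (x = cos φ cos λ, y = cos φ sin λ, z = sin φ).
The central angle between the endpoints is δ = arccos(p₁·p₂) ≈ 1.359 rad (77.9°).
Interpolate at f = 1/7 with slerp weights a = sin((1−f)δ)/sin δ ≈ 0.940, b = sin(fδ)/sin δ ≈ 0.197.
p = a·p₁ + b·p₂ ≈ (-0.060, 0.857, 0.511); φ = arcsin(p_z) ≈ 30.73°, λ = atan2(p_y, p_x) ≈ 94.00°.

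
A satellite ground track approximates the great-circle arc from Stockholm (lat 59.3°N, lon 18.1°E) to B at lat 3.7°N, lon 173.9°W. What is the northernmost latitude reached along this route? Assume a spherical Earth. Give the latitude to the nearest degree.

The great circle lies in the plane with unit normal n̂ = (p₁ × p₂)/|p₁ × p₂|.
Here n̂_z ≈ +0.118; the vertex latitude is φ_max = arccos|n̂_z| ≈ 83.2°.
Check via Clairaut: cos φ_max = |cos φ₁| · sin C = cos(59.3°)·sin(13.4°) ≈ 0.118, again giving ≈ 83.2°.

≈ 83°N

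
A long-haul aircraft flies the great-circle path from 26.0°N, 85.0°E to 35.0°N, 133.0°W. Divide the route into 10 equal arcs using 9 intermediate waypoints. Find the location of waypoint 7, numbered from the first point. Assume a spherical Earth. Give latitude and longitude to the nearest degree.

Write both endpoints as unit vectors p₁, p₂ with components (cos φ cos λ, cos φ sin λ, sin φ).
The central angle between the endpoints is δ = arccos(p₁·p₂) ≈ 1.906 rad (109.2°).
Interpolate at f = 7/10 with slerp weights a = sin((1−f)δ)/sin δ ≈ 0.573, b = sin(fδ)/sin δ ≈ 1.029.
p = a·p₁ + b·p₂ ≈ (-0.530, -0.104, 0.842); φ = arcsin(p_z) ≈ 57.30°, λ = atan2(p_y, p_x) ≈ -168.94°.

≈ 57°N, 169°W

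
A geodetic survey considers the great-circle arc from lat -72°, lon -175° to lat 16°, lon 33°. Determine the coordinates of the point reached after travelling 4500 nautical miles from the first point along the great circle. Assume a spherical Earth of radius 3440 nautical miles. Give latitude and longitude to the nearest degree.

≈ lat -30°, lon 41°

Convert each endpoint to a unit vector on the sphere (x = cos φ cos λ, y = cos φ sin λ, z = sin φ).
The central angle between the endpoints is δ = arccos(p₁·p₂) ≈ 2.123 rad (121.6°). The total great-circle distance is δ·R ≈ 2.123 × 3440 ≈ 7303 nmi, so the target fraction is f = 4500/7303 ≈ 0.616.
Interpolate at f ≈ 0.616 with slerp weights a = sin((1−f)δ)/sin δ ≈ 0.854, b = sin(fδ)/sin δ ≈ 1.134.
p = a·p₁ + b·p₂ ≈ (0.651, 0.571, -0.500); φ = arcsin(p_z) ≈ -30.00°, λ = atan2(p_y, p_x) ≈ 41.23°.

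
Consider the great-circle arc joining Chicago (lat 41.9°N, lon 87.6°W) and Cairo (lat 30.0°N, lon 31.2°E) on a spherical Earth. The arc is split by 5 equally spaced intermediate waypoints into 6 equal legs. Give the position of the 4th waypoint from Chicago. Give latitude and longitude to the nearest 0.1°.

≈ lat 49.3°N, lon 1.6°E

Write both endpoints as unit vectors p₁, p₂ with components (cos φ cos λ, cos φ sin λ, sin φ).
The central angle between the endpoints is δ = arccos(p₁·p₂) ≈ 1.547 rad (88.7°).
Interpolate at f = 4/6 with slerp weights a = sin((1−f)δ)/sin δ ≈ 0.493, b = sin(fδ)/sin δ ≈ 0.858.
p = a·p₁ + b·p₂ ≈ (0.651, 0.018, 0.759); φ = arcsin(p_z) ≈ 49.35°, λ = atan2(p_y, p_x) ≈ 1.60°.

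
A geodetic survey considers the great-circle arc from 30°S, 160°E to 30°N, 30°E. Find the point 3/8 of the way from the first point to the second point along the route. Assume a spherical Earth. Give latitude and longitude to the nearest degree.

Write both endpoints as unit vectors p₁, p₂ with components (cos φ cos λ, cos φ sin λ, sin φ).
The central angle between the endpoints is δ = arccos(p₁·p₂) ≈ 2.392 rad (137.1°).
Interpolate at f = 3/8 with slerp weights a = sin((1−f)δ)/sin δ ≈ 1.464, b = sin(fδ)/sin δ ≈ 1.147.
p = a·p₁ + b·p₂ ≈ (-0.331, 0.930, -0.158); φ = arcsin(p_z) ≈ -9.11°, λ = atan2(p_y, p_x) ≈ 109.57°.

≈ 9°S, 110°E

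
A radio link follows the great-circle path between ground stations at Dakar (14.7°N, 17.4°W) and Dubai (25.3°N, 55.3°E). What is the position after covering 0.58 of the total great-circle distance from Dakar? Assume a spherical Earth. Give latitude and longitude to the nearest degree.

≈ (25°N, 23°E)

Write both endpoints as unit vectors p₁, p₂ with components (cos φ cos λ, cos φ sin λ, sin φ).
The central angle between the endpoints is δ = arccos(p₁·p₂) ≈ 1.193 rad (68.4°).
Interpolate at f = 0.58 with slerp weights a = sin((1−f)δ)/sin δ ≈ 0.517, b = sin(fδ)/sin δ ≈ 0.687.
p = a·p₁ + b·p₂ ≈ (0.830, 0.361, 0.425); φ = arcsin(p_z) ≈ 25.12°, λ = atan2(p_y, p_x) ≈ 23.48°.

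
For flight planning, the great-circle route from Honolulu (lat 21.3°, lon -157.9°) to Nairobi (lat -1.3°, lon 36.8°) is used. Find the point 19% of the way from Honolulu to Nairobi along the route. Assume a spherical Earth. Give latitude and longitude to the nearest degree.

Write both endpoints as unit vectors p₁, p₂ with components (cos φ cos λ, cos φ sin λ, sin φ).
The central angle between the endpoints is δ = arccos(p₁·p₂) ≈ 2.712 rad (155.4°).
Interpolate at f = 0.19 with slerp weights a = sin((1−f)δ)/sin δ ≈ 1.946, b = sin(fδ)/sin δ ≈ 1.184.
p = a·p₁ + b·p₂ ≈ (-0.733, 0.027, 0.680); φ = arcsin(p_z) ≈ 42.85°, λ = atan2(p_y, p_x) ≈ 177.92°.

≈ lat 43°, lon 178°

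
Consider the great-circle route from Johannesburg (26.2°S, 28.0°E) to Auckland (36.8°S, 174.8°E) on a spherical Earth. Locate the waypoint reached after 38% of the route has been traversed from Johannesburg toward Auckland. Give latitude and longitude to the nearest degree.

≈ 59°S, 65°E

Convert each endpoint to a unit vector on the sphere (x = cos φ cos λ, y = cos φ sin λ, z = sin φ).
The central angle between the endpoints is δ = arccos(p₁·p₂) ≈ 1.914 rad (109.7°).
Interpolate at f = 0.38 with slerp weights a = sin((1−f)δ)/sin δ ≈ 0.985, b = sin(fδ)/sin δ ≈ 0.706.
p = a·p₁ + b·p₂ ≈ (0.217, 0.466, -0.858); φ = arcsin(p_z) ≈ -59.07°, λ = atan2(p_y, p_x) ≈ 65.03°.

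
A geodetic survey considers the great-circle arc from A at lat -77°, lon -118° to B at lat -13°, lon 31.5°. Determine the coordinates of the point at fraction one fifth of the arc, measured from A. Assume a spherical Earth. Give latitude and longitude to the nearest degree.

≈ lat -81°, lon -12°

Convert each endpoint to a unit vector on the sphere (x = cos φ cos λ, y = cos φ sin λ, z = sin φ).
The central angle between the endpoints is δ = arccos(p₁·p₂) ≈ 1.540 rad (88.3°).
Interpolate at f = 1/5 with slerp weights a = sin((1−f)δ)/sin δ ≈ 0.944, b = sin(fδ)/sin δ ≈ 0.303.
p = a·p₁ + b·p₂ ≈ (0.152, -0.033, -0.988); φ = arcsin(p_z) ≈ -81.03°, λ = atan2(p_y, p_x) ≈ -12.21°.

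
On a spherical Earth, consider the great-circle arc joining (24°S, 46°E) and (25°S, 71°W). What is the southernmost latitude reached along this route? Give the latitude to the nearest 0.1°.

≈ 41.1°S

The great circle lies in the plane with unit normal n̂ = (p₁ × p₂)/|p₁ × p₂|.
Here n̂_z ≈ -0.754; the vertex latitude is φ_max = arccos|n̂_z| ≈ 41.1°.
Check via Clairaut: cos φ_max = |cos φ₁| · sin C = cos(24.0°)·sin(124.4°) ≈ 0.754, again giving ≈ 41.1°.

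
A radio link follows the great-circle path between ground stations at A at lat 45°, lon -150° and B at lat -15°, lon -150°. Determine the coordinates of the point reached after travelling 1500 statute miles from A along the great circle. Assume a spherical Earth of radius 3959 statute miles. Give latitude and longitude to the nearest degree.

From cos δ = sin φ₁ sin φ₂ + cos φ₁ cos φ₂ cos Δλ, the central angle is δ ≈ 1.047 rad (60.0°). The total great-circle distance is δ·R ≈ 1.047 × 3959 ≈ 4146 mi, so the target fraction is f = 1500/4146 ≈ 0.362.
Interpolate at f ≈ 0.362 with slerp weights a = sin((1−f)δ)/sin δ ≈ 0.716, b = sin(fδ)/sin δ ≈ 0.427.
p = a·p₁ + b·p₂ ≈ (-0.795, -0.459, 0.395); φ = arcsin(p_z) ≈ 23.29°, λ = atan2(p_y, p_x) ≈ -150.00°.

≈ lat 23°, lon -150°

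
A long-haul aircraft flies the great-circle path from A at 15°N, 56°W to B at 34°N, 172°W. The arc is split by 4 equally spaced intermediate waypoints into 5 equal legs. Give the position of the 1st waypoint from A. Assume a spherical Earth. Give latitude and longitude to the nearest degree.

From cos δ = sin φ₁ sin φ₂ + cos φ₁ cos φ₂ cos Δλ, the central angle is δ ≈ 1.779 rad (101.9°).
Interpolate at f = 1/5 with slerp weights a = sin((1−f)δ)/sin δ ≈ 1.011, b = sin(fδ)/sin δ ≈ 0.356.
p = a·p₁ + b·p₂ ≈ (0.254, -0.851, 0.461); φ = arcsin(p_z) ≈ 27.43°, λ = atan2(p_y, p_x) ≈ -73.39°.

≈ 27°N, 73°W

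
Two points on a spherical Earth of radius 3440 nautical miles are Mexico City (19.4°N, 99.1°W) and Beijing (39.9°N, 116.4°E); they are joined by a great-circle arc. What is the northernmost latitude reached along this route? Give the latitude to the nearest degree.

≈ 63°N

The great circle lies in the plane with unit normal n̂ = (p₁ × p₂)/|p₁ × p₂|.
Here n̂_z ≈ -0.453; the vertex latitude is φ_max = arccos|n̂_z| ≈ 63.0°.
Check via Clairaut: cos φ_max = |cos φ₁| · sin C = cos(19.4°)·sin(28.7°) ≈ 0.453, again giving ≈ 63.0°.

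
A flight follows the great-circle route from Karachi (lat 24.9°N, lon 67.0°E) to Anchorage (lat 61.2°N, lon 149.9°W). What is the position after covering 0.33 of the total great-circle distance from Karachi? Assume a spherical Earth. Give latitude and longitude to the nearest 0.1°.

≈ lat 52.4°N, lon 80.4°E

Write both endpoints as unit vectors p₁, p₂ with components (cos φ cos λ, cos φ sin λ, sin φ).
The central angle between the endpoints is δ = arccos(p₁·p₂) ≈ 1.551 rad (88.9°).
Interpolate at f = 0.33 with slerp weights a = sin((1−f)δ)/sin δ ≈ 0.862, b = sin(fδ)/sin δ ≈ 0.490.
p = a·p₁ + b·p₂ ≈ (0.101, 0.602, 0.792); φ = arcsin(p_z) ≈ 52.41°, λ = atan2(p_y, p_x) ≈ 80.43°.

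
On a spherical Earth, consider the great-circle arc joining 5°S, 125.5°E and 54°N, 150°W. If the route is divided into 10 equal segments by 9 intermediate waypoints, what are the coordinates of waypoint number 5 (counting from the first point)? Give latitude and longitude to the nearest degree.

≈ 31°N, 155°E

Write both endpoints as unit vectors p₁, p₂ with components (cos φ cos λ, cos φ sin λ, sin φ).
The central angle between the endpoints is δ = arccos(p₁·p₂) ≈ 1.585 rad (90.8°).
Interpolate at f = 5/10 with slerp weights a = sin((1−f)δ)/sin δ ≈ 0.712, b = sin(fδ)/sin δ ≈ 0.712.
p = a·p₁ + b·p₂ ≈ (-0.775, 0.368, 0.514); φ = arcsin(p_z) ≈ 30.94°, λ = atan2(p_y, p_x) ≈ 154.57°.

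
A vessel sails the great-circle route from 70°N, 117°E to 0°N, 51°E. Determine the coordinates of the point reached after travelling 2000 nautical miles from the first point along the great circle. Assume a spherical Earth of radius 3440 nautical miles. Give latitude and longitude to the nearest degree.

≈ 45°N, 71°E

Write both endpoints as unit vectors p₁, p₂ with components (cos φ cos λ, cos φ sin λ, sin φ).
The central angle between the endpoints is δ = arccos(p₁·p₂) ≈ 1.431 rad (82.0°). The total great-circle distance is δ·R ≈ 1.431 × 3440 ≈ 4923 nmi, so the target fraction is f = 2000/4923 ≈ 0.406.
Interpolate at f ≈ 0.406 with slerp weights a = sin((1−f)δ)/sin δ ≈ 0.759, b = sin(fδ)/sin δ ≈ 0.555.
p = a·p₁ + b·p₂ ≈ (0.231, 0.662, 0.713); φ = arcsin(p_z) ≈ 45.46°, λ = atan2(p_y, p_x) ≈ 70.75°.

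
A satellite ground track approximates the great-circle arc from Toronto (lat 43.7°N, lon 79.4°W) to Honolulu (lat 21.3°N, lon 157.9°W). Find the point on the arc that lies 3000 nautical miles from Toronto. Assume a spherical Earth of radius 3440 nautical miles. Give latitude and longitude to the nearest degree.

From cos δ = sin φ₁ sin φ₂ + cos φ₁ cos φ₂ cos Δλ, the central angle is δ ≈ 1.175 rad (67.3°). The total great-circle distance is δ·R ≈ 1.175 × 3440 ≈ 4043 nmi, so the target fraction is f = 3000/4043 ≈ 0.742.
Interpolate at f ≈ 0.742 with slerp weights a = sin((1−f)δ)/sin δ ≈ 0.324, b = sin(fδ)/sin δ ≈ 0.830.
p = a·p₁ + b·p₂ ≈ (-0.673, -0.521, 0.525); φ = arcsin(p_z) ≈ 31.66°, λ = atan2(p_y, p_x) ≈ -142.28°.

≈ lat 32°N, lon 142°W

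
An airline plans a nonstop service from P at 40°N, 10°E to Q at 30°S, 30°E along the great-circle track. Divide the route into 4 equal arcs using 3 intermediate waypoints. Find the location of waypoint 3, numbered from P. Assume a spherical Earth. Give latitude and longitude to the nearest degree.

The haversine formula gives a central angle δ ≈ 1.264 rad (72.4°) between the endpoints.
Interpolate at f = 3/4 with slerp weights a = sin((1−f)δ)/sin δ ≈ 0.326, b = sin(fδ)/sin δ ≈ 0.852.
p = a·p₁ + b·p₂ ≈ (0.885, 0.412, -0.216); φ = arcsin(p_z) ≈ -12.50°, λ = atan2(p_y, p_x) ≈ 24.98°.

≈ 13°S, 25°E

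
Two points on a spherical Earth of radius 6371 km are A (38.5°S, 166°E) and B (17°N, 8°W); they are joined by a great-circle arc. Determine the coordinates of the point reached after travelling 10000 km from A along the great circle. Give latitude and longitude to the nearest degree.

≈ (49°S, 10°E)

From cos δ = sin φ₁ sin φ₂ + cos φ₁ cos φ₂ cos Δλ, the central angle is δ ≈ 2.755 rad (157.9°). The total great-circle distance is δ·R ≈ 2.755 × 6371 ≈ 17554 km, so the target fraction is f = 10000/17554 ≈ 0.570.
Interpolate at f ≈ 0.570 with slerp weights a = sin((1−f)δ)/sin δ ≈ 2.460, b = sin(fδ)/sin δ ≈ 2.654.
p = a·p₁ + b·p₂ ≈ (0.646, 0.112, -0.755); φ = arcsin(p_z) ≈ -49.05°, λ = atan2(p_y, p_x) ≈ 9.88°.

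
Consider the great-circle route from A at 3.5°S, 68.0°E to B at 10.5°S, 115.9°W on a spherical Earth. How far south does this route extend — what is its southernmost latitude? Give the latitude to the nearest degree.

The great circle lies in the plane with unit normal n̂ = (p₁ × p₂)/|p₁ × p₂|.
Here n̂_z ≈ +0.266; the vertex latitude is φ_max = arccos|n̂_z| ≈ 74.6°.
Check via Clairaut: cos φ_max = |cos φ₁| · sin C = cos(3.5°)·sin(164.5°) ≈ 0.266, again giving ≈ 74.6°.

≈ 75°S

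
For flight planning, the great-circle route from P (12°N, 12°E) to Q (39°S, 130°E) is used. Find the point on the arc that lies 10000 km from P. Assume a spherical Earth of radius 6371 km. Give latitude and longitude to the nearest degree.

Convert each endpoint to a unit vector on the sphere (x = cos φ cos λ, y = cos φ sin λ, z = sin φ).
The central angle between the endpoints is δ = arccos(p₁·p₂) ≈ 2.080 rad (119.2°). The total great-circle distance is δ·R ≈ 2.080 × 6371 ≈ 13253 km, so the target fraction is f = 10000/13253 ≈ 0.755.
Interpolate at f ≈ 0.755 with slerp weights a = sin((1−f)δ)/sin δ ≈ 0.560, b = sin(fδ)/sin δ ≈ 1.145.
p = a·p₁ + b·p₂ ≈ (-0.037, 0.796, -0.604); φ = arcsin(p_z) ≈ -37.19°, λ = atan2(p_y, p_x) ≈ 92.63°.

≈ (37°S, 93°E)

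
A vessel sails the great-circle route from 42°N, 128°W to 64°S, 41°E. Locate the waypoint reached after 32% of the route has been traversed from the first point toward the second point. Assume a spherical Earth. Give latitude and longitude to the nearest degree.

Convert each endpoint to a unit vector on the sphere (x = cos φ cos λ, y = cos φ sin λ, z = sin φ).
The central angle between the endpoints is δ = arccos(p₁·p₂) ≈ 2.742 rad (157.1°).
Interpolate at f = 0.32 with slerp weights a = sin((1−f)δ)/sin δ ≈ 2.460, b = sin(fδ)/sin δ ≈ 1.977.
p = a·p₁ + b·p₂ ≈ (-0.472, -0.872, -0.131); φ = arcsin(p_z) ≈ -7.50°, λ = atan2(p_y, p_x) ≈ -118.40°.

≈ 7°S, 118°W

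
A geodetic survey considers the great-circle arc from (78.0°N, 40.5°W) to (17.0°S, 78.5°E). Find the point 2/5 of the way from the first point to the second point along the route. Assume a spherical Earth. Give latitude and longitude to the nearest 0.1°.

Convert each endpoint to a unit vector on the sphere (x = cos φ cos λ, y = cos φ sin λ, z = sin φ).
The central angle between the endpoints is δ = arccos(p₁·p₂) ≈ 1.963 rad (112.5°).
Interpolate at f = 2/5 with slerp weights a = sin((1−f)δ)/sin δ ≈ 1.000, b = sin(fδ)/sin δ ≈ 0.765.
p = a·p₁ + b·p₂ ≈ (0.304, 0.582, 0.754); φ = arcsin(p_z) ≈ 48.96°, λ = atan2(p_y, p_x) ≈ 62.43°.

≈ (49.0°N, 62.4°E)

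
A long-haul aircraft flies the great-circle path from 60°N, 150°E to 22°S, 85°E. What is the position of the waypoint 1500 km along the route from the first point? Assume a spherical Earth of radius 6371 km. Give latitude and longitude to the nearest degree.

≈ 51°N, 132°E

Write both endpoints as unit vectors p₁, p₂ with components (cos φ cos λ, cos φ sin λ, sin φ).
The central angle between the endpoints is δ = arccos(p₁·p₂) ≈ 1.700 rad (97.4°). The total great-circle distance is δ·R ≈ 1.700 × 6371 ≈ 10828 km, so the target fraction is f = 1500/10828 ≈ 0.139.
Interpolate at f ≈ 0.139 with slerp weights a = sin((1−f)δ)/sin δ ≈ 1.003, b = sin(fδ)/sin δ ≈ 0.235.
p = a·p₁ + b·p₂ ≈ (-0.415, 0.468, 0.780); φ = arcsin(p_z) ≈ 51.28°, λ = atan2(p_y, p_x) ≈ 131.58°.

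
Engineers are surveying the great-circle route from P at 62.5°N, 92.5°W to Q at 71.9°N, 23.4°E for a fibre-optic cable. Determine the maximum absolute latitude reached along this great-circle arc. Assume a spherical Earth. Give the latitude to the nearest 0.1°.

≈ 78.1°N

The great circle lies in the plane with unit normal n̂ = (p₁ × p₂)/|p₁ × p₂|.
Here n̂_z ≈ +0.206; the vertex latitude is φ_max = arccos|n̂_z| ≈ 78.1°.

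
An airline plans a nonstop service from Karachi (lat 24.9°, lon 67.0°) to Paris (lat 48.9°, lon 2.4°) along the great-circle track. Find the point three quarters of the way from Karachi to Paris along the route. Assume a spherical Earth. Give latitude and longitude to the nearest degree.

≈ lat 47°, lon 23°

Convert each endpoint to a unit vector on the sphere (x = cos φ cos λ, y = cos φ sin λ, z = sin φ).
The central angle between the endpoints is δ = arccos(p₁·p₂) ≈ 0.961 rad (55.0°).
Interpolate at f = 3/4 with slerp weights a = sin((1−f)δ)/sin δ ≈ 0.290, b = sin(fδ)/sin δ ≈ 0.805.
p = a·p₁ + b·p₂ ≈ (0.632, 0.264, 0.729); φ = arcsin(p_z) ≈ 46.79°, λ = atan2(p_y, p_x) ≈ 22.72°.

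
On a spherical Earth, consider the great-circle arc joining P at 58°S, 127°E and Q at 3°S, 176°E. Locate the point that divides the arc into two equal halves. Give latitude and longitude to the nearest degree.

The haversine formula gives a central angle δ ≈ 1.168 rad (66.9°) between the endpoints.
Interpolate at f = 1/2 with slerp weights a = sin((1−f)δ)/sin δ ≈ 0.599, b = sin(fδ)/sin δ ≈ 0.599.
p = a·p₁ + b·p₂ ≈ (-0.788, 0.295, -0.540); φ = arcsin(p_z) ≈ -32.66°, λ = atan2(p_y, p_x) ≈ 159.46°.

≈ 33°S, 159°E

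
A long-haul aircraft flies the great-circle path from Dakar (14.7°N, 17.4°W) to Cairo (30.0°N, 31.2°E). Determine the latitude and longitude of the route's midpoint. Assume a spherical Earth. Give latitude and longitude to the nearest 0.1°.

≈ 24.3°N, 5.5°E

Convert each endpoint to a unit vector on the sphere (x = cos φ cos λ, y = cos φ sin λ, z = sin φ).
The central angle between the endpoints is δ = arccos(p₁·p₂) ≈ 0.822 rad (47.1°).
Interpolate at f = 1/2 with slerp weights a = sin((1−f)δ)/sin δ ≈ 0.545, b = sin(fδ)/sin δ ≈ 0.545.
p = a·p₁ + b·p₂ ≈ (0.907, 0.087, 0.411); φ = arcsin(p_z) ≈ 24.27°, λ = atan2(p_y, p_x) ≈ 5.47°.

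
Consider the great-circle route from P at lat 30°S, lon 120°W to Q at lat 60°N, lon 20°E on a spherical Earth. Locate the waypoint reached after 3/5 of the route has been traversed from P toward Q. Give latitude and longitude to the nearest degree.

≈ lat 44°N, lon 76°W

Write both endpoints as unit vectors p₁, p₂ with components (cos φ cos λ, cos φ sin λ, sin φ).
The central angle between the endpoints is δ = arccos(p₁·p₂) ≈ 2.441 rad (139.9°).
Interpolate at f = 3/5 with slerp weights a = sin((1−f)δ)/sin δ ≈ 1.286, b = sin(fδ)/sin δ ≈ 1.543.
p = a·p₁ + b·p₂ ≈ (0.168, -0.701, 0.694); φ = arcsin(p_z) ≈ 43.91°, λ = atan2(p_y, p_x) ≈ -76.49°.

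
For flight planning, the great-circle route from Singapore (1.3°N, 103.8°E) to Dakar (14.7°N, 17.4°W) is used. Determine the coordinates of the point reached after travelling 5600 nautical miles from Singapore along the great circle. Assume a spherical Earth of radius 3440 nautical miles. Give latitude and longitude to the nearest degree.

≈ (18°N, 10°E)

From cos δ = sin φ₁ sin φ₂ + cos φ₁ cos φ₂ cos Δλ, the central angle is δ ≈ 2.089 rad (119.7°). The total great-circle distance is δ·R ≈ 2.089 × 3440 ≈ 7186 nmi, so the target fraction is f = 5600/7186 ≈ 0.779.
Interpolate at f ≈ 0.779 with slerp weights a = sin((1−f)δ)/sin δ ≈ 0.512, b = sin(fδ)/sin δ ≈ 1.149.
p = a·p₁ + b·p₂ ≈ (0.939, 0.165, 0.303); φ = arcsin(p_z) ≈ 17.65°, λ = atan2(p_y, p_x) ≈ 9.95°.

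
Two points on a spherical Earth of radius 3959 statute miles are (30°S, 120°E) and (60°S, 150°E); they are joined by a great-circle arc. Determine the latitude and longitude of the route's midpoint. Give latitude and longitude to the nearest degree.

≈ (46°S, 131°E)

Write both endpoints as unit vectors p₁, p₂ with components (cos φ cos λ, cos φ sin λ, sin φ).
The central angle between the endpoints is δ = arccos(p₁·p₂) ≈ 0.630 rad (36.1°).
Interpolate at f = 1/2 with slerp weights a = sin((1−f)δ)/sin δ ≈ 0.526, b = sin(fδ)/sin δ ≈ 0.526.
p = a·p₁ + b·p₂ ≈ (-0.455, 0.526, -0.718); φ = arcsin(p_z) ≈ -45.92°, λ = atan2(p_y, p_x) ≈ 130.89°.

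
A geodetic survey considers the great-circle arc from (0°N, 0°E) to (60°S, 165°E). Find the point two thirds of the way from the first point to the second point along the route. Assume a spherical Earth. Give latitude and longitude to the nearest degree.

Write both endpoints as unit vectors p₁, p₂ with components (cos φ cos λ, cos φ sin λ, sin φ).
The central angle between the endpoints is δ = arccos(p₁·p₂) ≈ 2.075 rad (118.9°).
Interpolate at f = 2/3 with slerp weights a = sin((1−f)δ)/sin δ ≈ 0.728, b = sin(fδ)/sin δ ≈ 1.122.
p = a·p₁ + b·p₂ ≈ (0.186, 0.145, -0.972); φ = arcsin(p_z) ≈ -76.33°, λ = atan2(p_y, p_x) ≈ 37.91°.

≈ (76°S, 38°E)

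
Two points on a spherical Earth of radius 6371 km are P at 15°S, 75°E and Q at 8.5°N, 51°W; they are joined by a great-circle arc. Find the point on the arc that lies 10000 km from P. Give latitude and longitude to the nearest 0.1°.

From cos δ = sin φ₁ sin φ₂ + cos φ₁ cos φ₂ cos Δλ, the central angle is δ ≈ 2.214 rad (126.9°). The total great-circle distance is δ·R ≈ 2.214 × 6371 ≈ 14106 km, so the target fraction is f = 10000/14106 ≈ 0.709.
Interpolate at f ≈ 0.709 with slerp weights a = sin((1−f)δ)/sin δ ≈ 0.751, b = sin(fδ)/sin δ ≈ 1.250.
p = a·p₁ + b·p₂ ≈ (0.966, -0.260, -0.010); φ = arcsin(p_z) ≈ -0.55°, λ = atan2(p_y, p_x) ≈ -15.08°.

≈ 0.5°S, 15.1°W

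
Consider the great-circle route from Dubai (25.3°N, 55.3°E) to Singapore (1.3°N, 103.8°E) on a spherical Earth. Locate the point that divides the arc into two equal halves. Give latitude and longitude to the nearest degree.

The haversine formula gives a central angle δ ≈ 0.916 rad (52.5°) between the endpoints.
Interpolate at f = 1/2 with slerp weights a = sin((1−f)δ)/sin δ ≈ 0.558, b = sin(fδ)/sin δ ≈ 0.558.
p = a·p₁ + b·p₂ ≈ (0.154, 0.956, 0.251); φ = arcsin(p_z) ≈ 14.53°, λ = atan2(p_y, p_x) ≈ 80.85°.

≈ (15°N, 81°E)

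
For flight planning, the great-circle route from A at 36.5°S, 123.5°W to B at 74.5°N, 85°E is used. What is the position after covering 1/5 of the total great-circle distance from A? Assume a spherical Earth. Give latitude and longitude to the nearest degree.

From cos δ = sin φ₁ sin φ₂ + cos φ₁ cos φ₂ cos Δλ, the central angle is δ ≈ 2.437 rad (139.6°).
Interpolate at f = 1/5 with slerp weights a = sin((1−f)δ)/sin δ ≈ 1.435, b = sin(fδ)/sin δ ≈ 0.723.
p = a·p₁ + b·p₂ ≈ (-0.620, -0.769, -0.156); φ = arcsin(p_z) ≈ -9.00°, λ = atan2(p_y, p_x) ≈ -128.86°.

≈ 9°S, 129°W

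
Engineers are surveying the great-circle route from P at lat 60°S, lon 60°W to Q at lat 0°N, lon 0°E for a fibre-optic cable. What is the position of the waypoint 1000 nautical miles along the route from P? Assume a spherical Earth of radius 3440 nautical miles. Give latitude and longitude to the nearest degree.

≈ lat 50°S, lon 37°W

The haversine formula gives a central angle δ ≈ 1.318 rad (75.5°) between the endpoints. The total great-circle distance is δ·R ≈ 1.318 × 3440 ≈ 4534 nmi, so the target fraction is f = 1000/4534 ≈ 0.221.
Interpolate at f ≈ 0.221 with slerp weights a = sin((1−f)δ)/sin δ ≈ 0.884, b = sin(fδ)/sin δ ≈ 0.296.
p = a·p₁ + b·p₂ ≈ (0.517, -0.383, -0.766); φ = arcsin(p_z) ≈ -49.96°, λ = atan2(p_y, p_x) ≈ -36.52°.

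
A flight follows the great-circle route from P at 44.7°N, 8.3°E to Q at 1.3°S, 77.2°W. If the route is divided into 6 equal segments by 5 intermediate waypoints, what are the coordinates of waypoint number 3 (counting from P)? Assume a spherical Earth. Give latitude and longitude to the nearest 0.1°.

Convert each endpoint to a unit vector on the sphere (x = cos φ cos λ, y = cos φ sin λ, z = sin φ).
The central angle between the endpoints is δ = arccos(p₁·p₂) ≈ 1.531 rad (87.7°).
Interpolate at f = 3/6 with slerp weights a = sin((1−f)δ)/sin δ ≈ 0.693, b = sin(fδ)/sin δ ≈ 0.693.
p = a·p₁ + b·p₂ ≈ (0.641, -0.605, 0.472); φ = arcsin(p_z) ≈ 28.17°, λ = atan2(p_y, p_x) ≈ -43.32°.

≈ 28.2°N, 43.3°W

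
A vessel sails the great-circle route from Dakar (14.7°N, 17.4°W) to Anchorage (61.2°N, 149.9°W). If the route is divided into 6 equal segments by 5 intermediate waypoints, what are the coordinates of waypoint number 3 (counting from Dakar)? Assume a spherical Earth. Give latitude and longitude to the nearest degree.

Write both endpoints as unit vectors p₁, p₂ with components (cos φ cos λ, cos φ sin λ, sin φ).
The central angle between the endpoints is δ = arccos(p₁·p₂) ≈ 1.663 rad (95.3°).
Interpolate at f = 3/6 with slerp weights a = sin((1−f)δ)/sin δ ≈ 0.742, b = sin(fδ)/sin δ ≈ 0.742.
p = a·p₁ + b·p₂ ≈ (0.376, -0.394, 0.839); φ = arcsin(p_z) ≈ 57.01°, λ = atan2(p_y, p_x) ≈ -46.36°.

≈ (57°N, 46°W)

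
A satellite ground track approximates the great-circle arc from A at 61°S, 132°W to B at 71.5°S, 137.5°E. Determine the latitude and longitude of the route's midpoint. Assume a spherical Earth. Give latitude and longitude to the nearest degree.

≈ 72°S, 165°W

From cos δ = sin φ₁ sin φ₂ + cos φ₁ cos φ₂ cos Δλ, the central angle is δ ≈ 0.595 rad (34.1°).
Interpolate at f = 1/2 with slerp weights a = sin((1−f)δ)/sin δ ≈ 0.523, b = sin(fδ)/sin δ ≈ 0.523.
p = a·p₁ + b·p₂ ≈ (-0.292, -0.076, -0.953); φ = arcsin(p_z) ≈ -72.43°, λ = atan2(p_y, p_x) ≈ -165.35°.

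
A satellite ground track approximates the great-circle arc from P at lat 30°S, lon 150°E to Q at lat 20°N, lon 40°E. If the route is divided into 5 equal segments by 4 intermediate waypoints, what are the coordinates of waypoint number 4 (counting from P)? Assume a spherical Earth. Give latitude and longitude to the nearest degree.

≈ lat 9°N, lon 61°E

Write both endpoints as unit vectors p₁, p₂ with components (cos φ cos λ, cos φ sin λ, sin φ).
The central angle between the endpoints is δ = arccos(p₁·p₂) ≈ 2.037 rad (116.7°).
Interpolate at f = 4/5 with slerp weights a = sin((1−f)δ)/sin δ ≈ 0.443, b = sin(fδ)/sin δ ≈ 1.117.
p = a·p₁ + b·p₂ ≈ (0.472, 0.867, 0.160); φ = arcsin(p_z) ≈ 9.23°, λ = atan2(p_y, p_x) ≈ 61.45°.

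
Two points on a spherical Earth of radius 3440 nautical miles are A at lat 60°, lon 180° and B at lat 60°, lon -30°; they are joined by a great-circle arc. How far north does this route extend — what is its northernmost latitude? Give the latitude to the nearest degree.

The great circle lies in the plane with unit normal n̂ = (p₁ × p₂)/|p₁ × p₂|.
Here n̂_z ≈ +0.148; the vertex latitude is φ_max = arccos|n̂_z| ≈ 81.5°.
Check via Clairaut: cos φ_max = |cos φ₁| · sin C = cos(60.0°)·sin(17.2°) ≈ 0.148, again giving ≈ 81.5°.

≈ 82°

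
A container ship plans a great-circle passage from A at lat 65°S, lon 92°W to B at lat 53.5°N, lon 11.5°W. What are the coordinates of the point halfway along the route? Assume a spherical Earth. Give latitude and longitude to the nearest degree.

Write both endpoints as unit vectors p₁, p₂ with components (cos φ cos λ, cos φ sin λ, sin φ).
The central angle between the endpoints is δ = arccos(p₁·p₂) ≈ 2.328 rad (133.4°).
Interpolate at f = 1/2 with slerp weights a = sin((1−f)δ)/sin δ ≈ 1.264, b = sin(fδ)/sin δ ≈ 1.264.
p = a·p₁ + b·p₂ ≈ (0.718, -0.684, -0.129); φ = arcsin(p_z) ≈ -7.44°, λ = atan2(p_y, p_x) ≈ -43.60°.

≈ lat 7°S, lon 44°W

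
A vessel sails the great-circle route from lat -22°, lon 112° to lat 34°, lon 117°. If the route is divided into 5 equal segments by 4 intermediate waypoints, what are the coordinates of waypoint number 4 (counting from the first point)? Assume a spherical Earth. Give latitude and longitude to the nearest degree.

≈ lat 23°, lon 116°

Convert each endpoint to a unit vector on the sphere (x = cos φ cos λ, y = cos φ sin λ, z = sin φ).
The central angle between the endpoints is δ = arccos(p₁·p₂) ≈ 0.981 rad (56.2°).
Interpolate at f = 4/5 with slerp weights a = sin((1−f)δ)/sin δ ≈ 0.235, b = sin(fδ)/sin δ ≈ 0.850.
p = a·p₁ + b·p₂ ≈ (-0.402, 0.830, 0.388); φ = arcsin(p_z) ≈ 22.81°, λ = atan2(p_y, p_x) ≈ 115.82°.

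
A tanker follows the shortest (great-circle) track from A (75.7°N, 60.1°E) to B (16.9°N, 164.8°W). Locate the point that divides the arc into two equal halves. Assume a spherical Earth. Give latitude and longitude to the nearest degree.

≈ (58°N, 177°W)

Convert each endpoint to a unit vector on the sphere (x = cos φ cos λ, y = cos φ sin λ, z = sin φ).
The central angle between the endpoints is δ = arccos(p₁·p₂) ≈ 1.456 rad (83.4°).
Interpolate at f = 1/2 with slerp weights a = sin((1−f)δ)/sin δ ≈ 0.670, b = sin(fδ)/sin δ ≈ 0.670.
p = a·p₁ + b·p₂ ≈ (-0.536, -0.025, 0.844); φ = arcsin(p_z) ≈ 57.55°, λ = atan2(p_y, p_x) ≈ -177.37°.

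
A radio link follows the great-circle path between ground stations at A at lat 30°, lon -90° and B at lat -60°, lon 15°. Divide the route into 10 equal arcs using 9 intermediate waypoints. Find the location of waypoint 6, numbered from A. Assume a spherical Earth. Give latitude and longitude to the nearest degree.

Write both endpoints as unit vectors p₁, p₂ with components (cos φ cos λ, cos φ sin λ, sin φ).
The central angle between the endpoints is δ = arccos(p₁·p₂) ≈ 2.147 rad (123.0°).
Interpolate at f = 6/10 with slerp weights a = sin((1−f)δ)/sin δ ≈ 0.903, b = sin(fδ)/sin δ ≈ 1.146.
p = a·p₁ + b·p₂ ≈ (0.553, -0.634, -0.541); φ = arcsin(p_z) ≈ -32.72°, λ = atan2(p_y, p_x) ≈ -48.88°.

≈ lat -33°, lon -49°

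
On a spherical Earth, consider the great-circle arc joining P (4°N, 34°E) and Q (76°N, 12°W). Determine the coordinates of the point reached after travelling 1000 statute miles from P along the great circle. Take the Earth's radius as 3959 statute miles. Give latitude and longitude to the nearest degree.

Write both endpoints as unit vectors p₁, p₂ with components (cos φ cos λ, cos φ sin λ, sin φ).
The central angle between the endpoints is δ = arccos(p₁·p₂) ≈ 1.333 rad (76.4°). The total great-circle distance is δ·R ≈ 1.333 × 3959 ≈ 5278 mi, so the target fraction is f = 1000/5278 ≈ 0.189.
Interpolate at f ≈ 0.189 with slerp weights a = sin((1−f)δ)/sin δ ≈ 0.908, b = sin(fδ)/sin δ ≈ 0.257.
p = a·p₁ + b·p₂ ≈ (0.812, 0.493, 0.313); φ = arcsin(p_z) ≈ 18.23°, λ = atan2(p_y, p_x) ≈ 31.30°.

≈ (18°N, 31°E)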